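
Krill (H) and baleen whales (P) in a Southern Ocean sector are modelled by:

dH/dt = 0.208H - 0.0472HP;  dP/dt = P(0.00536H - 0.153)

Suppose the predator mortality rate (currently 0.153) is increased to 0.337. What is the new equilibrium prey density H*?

H* ≈ 62.9

At the interior fixed point, setting dP/dt = 0 with P > 0 fixes H* = (predator death rate)/(HP coefficient) — independent of the other coefficients.
With the change, H* = 0.337/0.00536 = 62.9; it rises from 28.5.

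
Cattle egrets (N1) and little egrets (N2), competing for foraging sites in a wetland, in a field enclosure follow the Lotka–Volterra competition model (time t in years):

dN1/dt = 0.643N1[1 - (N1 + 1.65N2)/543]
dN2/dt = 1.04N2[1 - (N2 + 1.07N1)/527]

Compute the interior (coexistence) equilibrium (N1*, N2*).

Setting both brackets to zero gives the nullclines N1 + 1.65N2 = 543 and 1.07N1 + N2 = 527.
Substituting N2 = 527 - 1.07N1 into the first: N1(1 - 1.65·1.07) = 543 - 1.65·527.
So N1* = -327/-0.766 = 427, and then N2* = 527 - 1.07·427 = 70.6.

N1* ≈ 427, N2* ≈ 70.6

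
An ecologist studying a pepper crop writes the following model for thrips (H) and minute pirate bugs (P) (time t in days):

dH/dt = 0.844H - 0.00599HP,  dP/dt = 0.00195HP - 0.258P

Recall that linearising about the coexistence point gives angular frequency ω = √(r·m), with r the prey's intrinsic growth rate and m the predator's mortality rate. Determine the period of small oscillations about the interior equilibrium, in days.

Here r = 0.844 and m = 0.258, so r·m = 0.218.
ω = √0.218 = 0.467 per day, hence T = 2π/ω ≈ 13.5 days.

T ≈ 13.5 days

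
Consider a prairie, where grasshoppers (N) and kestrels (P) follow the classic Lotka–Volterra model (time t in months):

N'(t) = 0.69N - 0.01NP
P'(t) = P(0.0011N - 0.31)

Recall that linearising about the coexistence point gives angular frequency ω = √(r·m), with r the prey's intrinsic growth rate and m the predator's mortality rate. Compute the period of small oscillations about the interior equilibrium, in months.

Here r = 0.69 and m = 0.31, so r·m = 0.214.
ω = √0.214 = 0.462 per month, hence T = 2π/ω ≈ 13.6 months.

T ≈ 13.6 months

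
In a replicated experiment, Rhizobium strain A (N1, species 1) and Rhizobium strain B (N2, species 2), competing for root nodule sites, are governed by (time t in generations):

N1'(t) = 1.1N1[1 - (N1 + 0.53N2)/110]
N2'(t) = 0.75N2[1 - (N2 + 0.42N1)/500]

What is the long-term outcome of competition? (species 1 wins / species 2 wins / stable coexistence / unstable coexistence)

species 2 excludes species 1

Compare the nullcline intercepts: K1/α12 = 110/0.53 = 208 < K2 = 500; K2/α21 = 500/0.42 = 1190 > K1 = 110.
Since the inequalities point opposite ways, species 2 can invade but species 1 cannot.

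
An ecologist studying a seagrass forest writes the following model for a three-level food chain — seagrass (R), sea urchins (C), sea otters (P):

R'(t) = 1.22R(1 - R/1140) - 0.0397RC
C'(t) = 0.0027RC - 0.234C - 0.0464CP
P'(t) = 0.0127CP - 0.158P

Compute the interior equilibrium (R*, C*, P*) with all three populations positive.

R* ≈ 678, C* ≈ 12.4, P* ≈ 34.4

From dP/dt = 0: 0.0127C* = 0.158, so C* = 12.4.
From dR/dt = 0: 1.22(1 - R*/1140) = 0.0397·12.4, giving R* = 1140·(1 - 0.405) = 678.
From dC/dt = 0: 0.0027·678 - 0.234 = 0.0464P*, so P* = 1.6/0.0464 = 34.4.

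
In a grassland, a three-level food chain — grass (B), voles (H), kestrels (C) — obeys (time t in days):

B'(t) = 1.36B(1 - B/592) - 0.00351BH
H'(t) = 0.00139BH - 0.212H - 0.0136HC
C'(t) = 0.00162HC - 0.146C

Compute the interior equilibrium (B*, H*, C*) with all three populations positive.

B* ≈ 454, H* ≈ 90.1, C* ≈ 30.8

From dC/dt = 0: 0.00162H* = 0.146, so H* = 90.1.
From dB/dt = 0: 1.36(1 - B*/592) = 0.00351·90.1, giving B* = 592·(1 - 0.233) = 454.
From dH/dt = 0: 0.00139·454 - 0.212 = 0.0136C*, so C* = 0.419/0.0136 = 30.8.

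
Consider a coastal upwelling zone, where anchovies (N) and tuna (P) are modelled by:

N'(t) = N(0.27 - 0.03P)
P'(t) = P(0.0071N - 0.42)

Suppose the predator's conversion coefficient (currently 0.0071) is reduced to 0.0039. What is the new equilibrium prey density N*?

At the interior fixed point, setting dP/dt = 0 with P > 0 fixes N* = (predator death rate)/(NP coefficient) — independent of the other coefficients.
With the change, N* = 0.42/0.0039 = 108; it rises from 59.2.

N* ≈ 108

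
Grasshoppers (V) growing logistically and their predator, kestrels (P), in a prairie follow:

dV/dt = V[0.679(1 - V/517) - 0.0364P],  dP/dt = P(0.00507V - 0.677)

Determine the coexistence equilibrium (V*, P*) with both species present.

From dP/dt = 0 with P > 0: 0.00507V* = 0.677, so V* = 134.
Substitute into dV/dt = 0: 0.679(1 - 134/517) = 0.0364P*.
The bracket is 0.742, giving P* = 0.504/0.0364 = 13.8.

V* ≈ 134, P* ≈ 13.8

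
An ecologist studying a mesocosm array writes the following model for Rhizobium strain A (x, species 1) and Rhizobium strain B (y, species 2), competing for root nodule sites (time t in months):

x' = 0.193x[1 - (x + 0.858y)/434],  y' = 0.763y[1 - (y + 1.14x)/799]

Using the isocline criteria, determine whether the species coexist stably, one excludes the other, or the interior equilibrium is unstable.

species 2 excludes species 1

Compare the nullcline intercepts: K1/α12 = 434/0.858 = 506 < K2 = 799; K2/α21 = 799/1.14 = 701 > K1 = 434.
Since the inequalities point opposite ways, species 2 can invade but species 1 cannot.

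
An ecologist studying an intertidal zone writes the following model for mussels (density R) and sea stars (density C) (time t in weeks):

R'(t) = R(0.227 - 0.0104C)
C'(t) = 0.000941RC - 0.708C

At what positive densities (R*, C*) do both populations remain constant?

Set dC/dt = 0 with C > 0: 0.000941R - 0.708 = 0, so R* = 0.708/0.000941 = 752.
Set dR/dt = 0 with R > 0: 0.227 - 0.0104C = 0, so C* = 0.227/0.0104 = 21.8.

R* ≈ 752, C* ≈ 21.8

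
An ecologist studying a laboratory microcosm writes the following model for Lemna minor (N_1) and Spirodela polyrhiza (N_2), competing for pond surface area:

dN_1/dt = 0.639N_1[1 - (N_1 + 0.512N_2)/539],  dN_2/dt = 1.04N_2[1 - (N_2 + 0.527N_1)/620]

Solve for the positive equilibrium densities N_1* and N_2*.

N_1* ≈ 303, N_2* ≈ 460

Setting both brackets to zero gives the nullclines N_1 + 0.512N_2 = 539 and 0.527N_1 + N_2 = 620.
Substituting N_2 = 620 - 0.527N_1 into the first: N_1(1 - 0.512·0.527) = 539 - 0.512·620.
So N_1* = 222/0.73 = 303, and then N_2* = 620 - 0.527·303 = 460.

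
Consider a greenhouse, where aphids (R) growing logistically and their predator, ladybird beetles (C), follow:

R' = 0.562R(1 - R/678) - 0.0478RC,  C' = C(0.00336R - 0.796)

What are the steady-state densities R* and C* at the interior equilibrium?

R* ≈ 237, C* ≈ 7.65

From dC/dt = 0 with C > 0: 0.00336R* = 0.796, so R* = 237.
Substitute into dR/dt = 0: 0.562(1 - 237/678) = 0.0478C*.
The bracket is 0.651, giving C* = 0.366/0.0478 = 7.65.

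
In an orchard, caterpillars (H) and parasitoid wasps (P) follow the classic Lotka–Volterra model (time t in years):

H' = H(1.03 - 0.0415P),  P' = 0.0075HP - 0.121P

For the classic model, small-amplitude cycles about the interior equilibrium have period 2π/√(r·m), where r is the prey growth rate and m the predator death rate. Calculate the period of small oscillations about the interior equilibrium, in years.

T ≈ 17.8 years

Here r = 1.03 and m = 0.121, so r·m = 0.125.
ω = √0.125 = 0.353 per year, hence T = 2π/ω ≈ 17.8 years.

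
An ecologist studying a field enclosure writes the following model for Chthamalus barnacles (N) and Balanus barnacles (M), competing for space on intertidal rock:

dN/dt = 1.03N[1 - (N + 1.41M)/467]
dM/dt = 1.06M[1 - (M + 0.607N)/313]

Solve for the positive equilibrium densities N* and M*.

Setting both brackets to zero gives the nullclines N + 1.41M = 467 and 0.607N + M = 313.
Substituting M = 313 - 0.607N into the first: N(1 - 1.41·0.607) = 467 - 1.41·313.
So N* = 25.7/0.144 = 178, and then M* = 313 - 0.607·178 = 205.

N* ≈ 178, M* ≈ 205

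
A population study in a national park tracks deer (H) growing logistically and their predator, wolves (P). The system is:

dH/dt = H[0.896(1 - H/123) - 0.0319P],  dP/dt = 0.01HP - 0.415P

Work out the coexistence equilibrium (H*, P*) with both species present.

H* ≈ 41.5, P* ≈ 18.6

From dP/dt = 0 with P > 0: 0.01H* = 0.415, so H* = 41.5.
Substitute into dH/dt = 0: 0.896(1 - 41.5/123) = 0.0319P*.
The bracket is 0.663, giving P* = 0.594/0.0319 = 18.6.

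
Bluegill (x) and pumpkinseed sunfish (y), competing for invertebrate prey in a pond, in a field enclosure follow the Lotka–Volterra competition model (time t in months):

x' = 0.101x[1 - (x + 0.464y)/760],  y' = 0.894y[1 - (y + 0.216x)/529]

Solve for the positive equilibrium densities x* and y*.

x* ≈ 572, y* ≈ 405

Setting both brackets to zero gives the nullclines x + 0.464y = 760 and 0.216x + y = 529.
Substituting y = 529 - 0.216x into the first: x(1 - 0.464·0.216) = 760 - 0.464·529.
So x* = 515/0.9 = 572, and then y* = 529 - 0.216·572 = 405.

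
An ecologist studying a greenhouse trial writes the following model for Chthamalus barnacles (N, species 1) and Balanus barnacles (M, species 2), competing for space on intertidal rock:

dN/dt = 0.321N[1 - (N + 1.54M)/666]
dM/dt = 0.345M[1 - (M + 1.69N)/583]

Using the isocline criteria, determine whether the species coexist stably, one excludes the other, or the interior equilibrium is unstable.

Compare the nullcline intercepts: K1/α12 = 666/1.54 = 432 < K2 = 583; K2/α21 = 583/1.69 = 345 < K1 = 666.
Since both are reversed, neither can invade when rare; the interior point is a saddle.

unstable coexistence (outcome depends on initial conditions)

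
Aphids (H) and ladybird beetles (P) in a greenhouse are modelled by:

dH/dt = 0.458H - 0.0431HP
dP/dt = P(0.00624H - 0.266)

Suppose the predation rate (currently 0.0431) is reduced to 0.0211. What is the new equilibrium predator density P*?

P* ≈ 21.7

At the interior fixed point, setting dH/dt = 0 with H > 0 fixes P* = (prey growth rate)/(HP coefficient) — independent of the other coefficients.
With the change, P* = 0.458/0.0211 = 21.7; it rises from 10.6.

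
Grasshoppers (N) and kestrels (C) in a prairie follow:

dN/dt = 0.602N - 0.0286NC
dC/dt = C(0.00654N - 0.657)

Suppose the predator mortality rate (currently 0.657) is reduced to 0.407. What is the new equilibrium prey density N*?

At the interior fixed point, setting dC/dt = 0 with C > 0 fixes N* = (predator death rate)/(NC coefficient) — independent of the other coefficients.
With the change, N* = 0.407/0.00654 = 62.2; it falls from 100.

N* ≈ 62.2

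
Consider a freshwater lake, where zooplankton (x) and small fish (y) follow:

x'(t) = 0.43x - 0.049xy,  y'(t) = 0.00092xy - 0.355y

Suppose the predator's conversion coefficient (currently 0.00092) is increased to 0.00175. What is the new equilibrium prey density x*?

At the interior fixed point, setting dy/dt = 0 with y > 0 fixes x* = (predator death rate)/(xy coefficient) — independent of the other coefficients.
With the change, x* = 0.355/0.00175 = 203; it falls from 386.

x* ≈ 203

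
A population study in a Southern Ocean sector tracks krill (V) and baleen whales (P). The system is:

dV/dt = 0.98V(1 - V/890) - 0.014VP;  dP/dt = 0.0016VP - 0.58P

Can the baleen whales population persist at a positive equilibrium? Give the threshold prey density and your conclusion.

Threshold V = 362; K > 362, so yes, the predator persists.

The predator equation gives dP/dt > 0 only when V > 0.58/0.0016 = 362.
Without the predator, V → K = 890. Since 890 > 362, the predator can invade and persist.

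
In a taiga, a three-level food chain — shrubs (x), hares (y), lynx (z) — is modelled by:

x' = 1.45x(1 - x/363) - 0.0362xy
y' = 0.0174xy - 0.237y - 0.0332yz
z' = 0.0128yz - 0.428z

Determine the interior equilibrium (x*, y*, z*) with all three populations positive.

x* ≈ 60, y* ≈ 33.4, z* ≈ 24.3

From dz/dt = 0: 0.0128y* = 0.428, so y* = 33.4.
From dx/dt = 0: 1.45(1 - x*/363) = 0.0362·33.4, giving x* = 363·(1 - 0.835) = 60.
From dy/dt = 0: 0.0174·60 - 0.237 = 0.0332z*, so z* = 0.807/0.0332 = 24.3.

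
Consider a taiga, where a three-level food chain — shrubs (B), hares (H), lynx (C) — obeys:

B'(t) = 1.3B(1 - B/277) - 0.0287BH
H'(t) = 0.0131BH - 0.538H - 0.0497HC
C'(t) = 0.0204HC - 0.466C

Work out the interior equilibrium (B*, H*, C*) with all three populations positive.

From dC/dt = 0: 0.0204H* = 0.466, so H* = 22.8.
From dB/dt = 0: 1.3(1 - B*/277) = 0.0287·22.8, giving B* = 277·(1 - 0.504) = 137.
From dH/dt = 0: 0.0131·137 - 0.538 = 0.0497C*, so C* = 1.26/0.0497 = 25.4.

B* ≈ 137, H* ≈ 22.8, C* ≈ 25.4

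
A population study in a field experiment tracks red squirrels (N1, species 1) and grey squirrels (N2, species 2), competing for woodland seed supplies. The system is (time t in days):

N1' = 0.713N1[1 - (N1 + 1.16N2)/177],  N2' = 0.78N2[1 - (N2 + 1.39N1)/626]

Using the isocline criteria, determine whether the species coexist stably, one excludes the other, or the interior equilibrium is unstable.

species 2 excludes species 1

Compare the nullcline intercepts: K1/α12 = 177/1.16 = 153 < K2 = 626; K2/α21 = 626/1.39 = 450 > K1 = 177.
Since the inequalities point opposite ways, species 2 can invade but species 1 cannot.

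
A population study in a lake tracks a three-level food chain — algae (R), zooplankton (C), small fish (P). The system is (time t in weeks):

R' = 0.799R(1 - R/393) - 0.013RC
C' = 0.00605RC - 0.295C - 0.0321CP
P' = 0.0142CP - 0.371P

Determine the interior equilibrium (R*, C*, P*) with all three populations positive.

R* ≈ 226, C* ≈ 26.1, P* ≈ 33.4

From dP/dt = 0: 0.0142C* = 0.371, so C* = 26.1.
From dR/dt = 0: 0.799(1 - R*/393) = 0.013·26.1, giving R* = 393·(1 - 0.425) = 226.
From dC/dt = 0: 0.00605·226 - 0.295 = 0.0321P*, so P* = 1.07/0.0321 = 33.4.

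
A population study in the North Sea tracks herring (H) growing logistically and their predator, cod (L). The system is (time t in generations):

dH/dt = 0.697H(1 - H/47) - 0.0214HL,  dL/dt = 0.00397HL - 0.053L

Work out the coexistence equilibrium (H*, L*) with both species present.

H* ≈ 13.4, L* ≈ 23.3

From dL/dt = 0 with L > 0: 0.00397H* = 0.053, so H* = 13.4.
Substitute into dH/dt = 0: 0.697(1 - 13.4/47) = 0.0214L*.
The bracket is 0.716, giving L* = 0.499/0.0214 = 23.3.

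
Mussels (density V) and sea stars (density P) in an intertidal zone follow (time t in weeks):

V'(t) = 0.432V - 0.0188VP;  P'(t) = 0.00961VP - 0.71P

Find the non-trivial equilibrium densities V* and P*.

V* ≈ 73.9, P* ≈ 23

Set dP/dt = 0 with P > 0: 0.00961V - 0.71 = 0, so V* = 0.71/0.00961 = 73.9.
Set dV/dt = 0 with V > 0: 0.432 - 0.0188P = 0, so P* = 0.432/0.0188 = 23.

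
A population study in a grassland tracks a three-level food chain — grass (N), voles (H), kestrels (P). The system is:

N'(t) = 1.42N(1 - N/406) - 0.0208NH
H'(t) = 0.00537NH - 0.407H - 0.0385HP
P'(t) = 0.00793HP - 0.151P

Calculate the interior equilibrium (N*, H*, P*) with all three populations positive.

From dP/dt = 0: 0.00793H* = 0.151, so H* = 19.
From dN/dt = 0: 1.42(1 - N*/406) = 0.0208·19, giving N* = 406·(1 - 0.279) = 293.
From dH/dt = 0: 0.00537·293 - 0.407 = 0.0385P*, so P* = 1.17/0.0385 = 30.3.

N* ≈ 293, H* ≈ 19, P* ≈ 30.3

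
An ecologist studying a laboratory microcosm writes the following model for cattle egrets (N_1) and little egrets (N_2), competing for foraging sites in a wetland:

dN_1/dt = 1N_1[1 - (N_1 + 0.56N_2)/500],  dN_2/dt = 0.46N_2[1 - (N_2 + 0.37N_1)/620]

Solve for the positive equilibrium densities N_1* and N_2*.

Setting both brackets to zero gives the nullclines N_1 + 0.56N_2 = 500 and 0.37N_1 + N_2 = 620.
Substituting N_2 = 620 - 0.37N_1 into the first: N_1(1 - 0.56·0.37) = 500 - 0.56·620.
So N_1* = 153/0.793 = 193, and then N_2* = 620 - 0.37·193 = 549.

N_1* ≈ 193, N_2* ≈ 549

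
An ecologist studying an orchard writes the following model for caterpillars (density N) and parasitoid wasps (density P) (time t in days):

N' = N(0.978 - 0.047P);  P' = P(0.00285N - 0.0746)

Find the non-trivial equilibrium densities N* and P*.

N* ≈ 26.2, P* ≈ 20.8

Set dP/dt = 0 with P > 0: 0.00285N - 0.0746 = 0, so N* = 0.0746/0.00285 = 26.2.
Set dN/dt = 0 with N > 0: 0.978 - 0.047P = 0, so P* = 0.978/0.047 = 20.8.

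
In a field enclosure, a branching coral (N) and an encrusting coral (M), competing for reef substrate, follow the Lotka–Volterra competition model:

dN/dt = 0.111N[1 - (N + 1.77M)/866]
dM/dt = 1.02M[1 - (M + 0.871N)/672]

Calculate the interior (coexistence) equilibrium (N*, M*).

N* ≈ 597, M* ≈ 152

Setting both brackets to zero gives the nullclines N + 1.77M = 866 and 0.871N + M = 672.
Substituting M = 672 - 0.871N into the first: N(1 - 1.77·0.871) = 866 - 1.77·672.
So N* = -323/-0.542 = 597, and then M* = 672 - 0.871·597 = 152.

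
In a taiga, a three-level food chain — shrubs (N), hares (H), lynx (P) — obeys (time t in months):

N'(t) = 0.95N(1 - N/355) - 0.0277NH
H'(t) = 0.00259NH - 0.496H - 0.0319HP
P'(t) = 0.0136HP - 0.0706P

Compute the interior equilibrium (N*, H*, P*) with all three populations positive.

N* ≈ 301, H* ≈ 5.19, P* ≈ 8.91

From dP/dt = 0: 0.0136H* = 0.0706, so H* = 5.19.
From dN/dt = 0: 0.95(1 - N*/355) = 0.0277·5.19, giving N* = 355·(1 - 0.151) = 301.
From dH/dt = 0: 0.00259·301 - 0.496 = 0.0319P*, so P* = 0.284/0.0319 = 8.91.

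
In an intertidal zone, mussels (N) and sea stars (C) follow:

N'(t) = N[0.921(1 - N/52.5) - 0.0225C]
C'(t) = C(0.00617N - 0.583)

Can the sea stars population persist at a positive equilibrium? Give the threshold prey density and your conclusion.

The predator equation gives dC/dt > 0 only when N > 0.583/0.00617 = 94.5.
Without the predator, N → K = 52.5. Since 52.5 < 94.5, the predator cannot invade.

Threshold N = 94.5; K < 94.5, so no, the predator goes extinct.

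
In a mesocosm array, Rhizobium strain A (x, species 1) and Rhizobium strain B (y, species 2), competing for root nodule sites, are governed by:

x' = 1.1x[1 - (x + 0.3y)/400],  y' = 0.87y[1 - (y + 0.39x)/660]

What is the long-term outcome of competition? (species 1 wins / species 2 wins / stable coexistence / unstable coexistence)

stable coexistence

Compare the nullcline intercepts: K1/α12 = 400/0.3 = 1330 > K2 = 660; K2/α21 = 660/0.39 = 1690 > K1 = 400.
Since both inequalities hold, each species can invade when rare, so the interior equilibrium is stable.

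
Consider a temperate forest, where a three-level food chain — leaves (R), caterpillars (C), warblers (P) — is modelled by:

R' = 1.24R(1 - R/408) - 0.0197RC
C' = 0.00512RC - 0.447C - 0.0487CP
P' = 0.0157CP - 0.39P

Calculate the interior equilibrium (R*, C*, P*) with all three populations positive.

From dP/dt = 0: 0.0157C* = 0.39, so C* = 24.8.
From dR/dt = 0: 1.24(1 - R*/408) = 0.0197·24.8, giving R* = 408·(1 - 0.395) = 247.
From dC/dt = 0: 0.00512·247 - 0.447 = 0.0487P*, so P* = 0.818/0.0487 = 16.8.

R* ≈ 247, C* ≈ 24.8, P* ≈ 16.8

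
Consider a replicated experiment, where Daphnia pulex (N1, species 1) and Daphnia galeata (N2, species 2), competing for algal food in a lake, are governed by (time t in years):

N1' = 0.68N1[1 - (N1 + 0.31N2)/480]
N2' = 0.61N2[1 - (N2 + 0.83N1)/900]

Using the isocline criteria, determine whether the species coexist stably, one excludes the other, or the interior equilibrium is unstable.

Compare the nullcline intercepts: K1/α12 = 480/0.31 = 1550 > K2 = 900; K2/α21 = 900/0.83 = 1080 > K1 = 480.
Since both inequalities hold, each species can invade when rare, so the interior equilibrium is stable.

stable coexistence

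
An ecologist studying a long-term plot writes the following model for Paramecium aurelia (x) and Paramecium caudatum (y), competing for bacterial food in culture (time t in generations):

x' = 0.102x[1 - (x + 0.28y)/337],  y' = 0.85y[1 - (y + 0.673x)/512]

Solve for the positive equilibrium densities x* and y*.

Setting both brackets to zero gives the nullclines x + 0.28y = 337 and 0.673x + y = 512.
Substituting y = 512 - 0.673x into the first: x(1 - 0.28·0.673) = 337 - 0.28·512.
So x* = 194/0.812 = 239, and then y* = 512 - 0.673·239 = 351.

x* ≈ 239, y* ≈ 351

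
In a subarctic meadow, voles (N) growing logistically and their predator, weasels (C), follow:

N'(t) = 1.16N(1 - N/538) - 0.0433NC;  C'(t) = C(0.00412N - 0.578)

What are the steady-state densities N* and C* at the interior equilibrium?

From dC/dt = 0 with C > 0: 0.00412N* = 0.578, so N* = 140.
Substitute into dN/dt = 0: 1.16(1 - 140/538) = 0.0433C*.
The bracket is 0.739, giving C* = 0.858/0.0433 = 19.8.

N* ≈ 140, C* ≈ 19.8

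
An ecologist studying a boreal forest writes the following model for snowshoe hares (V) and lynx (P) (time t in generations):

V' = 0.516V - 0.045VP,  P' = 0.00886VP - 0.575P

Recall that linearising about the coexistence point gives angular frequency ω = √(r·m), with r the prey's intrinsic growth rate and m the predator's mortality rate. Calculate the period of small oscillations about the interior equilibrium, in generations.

Here r = 0.516 and m = 0.575, so r·m = 0.297.
ω = √0.297 = 0.545 per generation, hence T = 2π/ω ≈ 11.5 generations.

T ≈ 11.5 generations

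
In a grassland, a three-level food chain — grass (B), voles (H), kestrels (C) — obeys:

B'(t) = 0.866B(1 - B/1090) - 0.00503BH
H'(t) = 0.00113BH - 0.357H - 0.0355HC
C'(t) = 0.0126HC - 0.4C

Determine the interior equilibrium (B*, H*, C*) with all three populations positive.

B* ≈ 889, H* ≈ 31.7, C* ≈ 18.2

From dC/dt = 0: 0.0126H* = 0.4, so H* = 31.7.
From dB/dt = 0: 0.866(1 - B*/1090) = 0.00503·31.7, giving B* = 1090·(1 - 0.184) = 889.
From dH/dt = 0: 0.00113·889 - 0.357 = 0.0355C*, so C* = 0.648/0.0355 = 18.2.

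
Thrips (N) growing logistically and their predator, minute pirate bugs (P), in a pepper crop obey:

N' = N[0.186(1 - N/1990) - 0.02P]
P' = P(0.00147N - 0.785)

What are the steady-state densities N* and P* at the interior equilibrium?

N* ≈ 534, P* ≈ 6.8

From dP/dt = 0 with P > 0: 0.00147N* = 0.785, so N* = 534.
Substitute into dN/dt = 0: 0.186(1 - 534/1990) = 0.02P*.
The bracket is 0.732, giving P* = 0.136/0.02 = 6.8.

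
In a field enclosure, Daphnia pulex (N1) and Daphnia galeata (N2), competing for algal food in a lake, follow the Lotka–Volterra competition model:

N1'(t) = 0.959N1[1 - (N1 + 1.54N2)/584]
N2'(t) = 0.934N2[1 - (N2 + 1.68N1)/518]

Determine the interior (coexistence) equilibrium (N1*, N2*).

N1* ≈ 135, N2* ≈ 292

Setting both brackets to zero gives the nullclines N1 + 1.54N2 = 584 and 1.68N1 + N2 = 518.
Substituting N2 = 518 - 1.68N1 into the first: N1(1 - 1.54·1.68) = 584 - 1.54·518.
So N1* = -214/-1.59 = 135, and then N2* = 518 - 1.68·135 = 292.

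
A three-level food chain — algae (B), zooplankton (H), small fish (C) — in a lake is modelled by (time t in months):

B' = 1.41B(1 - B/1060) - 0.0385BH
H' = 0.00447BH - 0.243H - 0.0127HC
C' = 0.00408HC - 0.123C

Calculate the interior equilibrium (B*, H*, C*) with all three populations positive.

B* ≈ 187, H* ≈ 30.1, C* ≈ 46.8

From dC/dt = 0: 0.00408H* = 0.123, so H* = 30.1.
From dB/dt = 0: 1.41(1 - B*/1060) = 0.0385·30.1, giving B* = 1060·(1 - 0.823) = 187.
From dH/dt = 0: 0.00447·187 - 0.243 = 0.0127C*, so C* = 0.595/0.0127 = 46.8.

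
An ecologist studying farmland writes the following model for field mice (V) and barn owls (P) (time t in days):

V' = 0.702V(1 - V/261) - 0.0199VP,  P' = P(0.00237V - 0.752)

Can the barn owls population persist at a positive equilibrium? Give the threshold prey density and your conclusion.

Threshold V = 317; K < 317, so no, the predator goes extinct.

The predator equation gives dP/dt > 0 only when V > 0.752/0.00237 = 317.
Without the predator, V → K = 261. Since 261 < 317, the predator cannot invade.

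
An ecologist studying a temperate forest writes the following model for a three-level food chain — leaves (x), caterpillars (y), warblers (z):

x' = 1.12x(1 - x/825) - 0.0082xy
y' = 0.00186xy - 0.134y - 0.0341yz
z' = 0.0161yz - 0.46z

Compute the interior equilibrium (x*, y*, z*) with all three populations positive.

From dz/dt = 0: 0.0161y* = 0.46, so y* = 28.6.
From dx/dt = 0: 1.12(1 - x*/825) = 0.0082·28.6, giving x* = 825·(1 - 0.209) = 652.
From dy/dt = 0: 0.00186·652 - 0.134 = 0.0341z*, so z* = 1.08/0.0341 = 31.7.

x* ≈ 652, y* ≈ 28.6, z* ≈ 31.7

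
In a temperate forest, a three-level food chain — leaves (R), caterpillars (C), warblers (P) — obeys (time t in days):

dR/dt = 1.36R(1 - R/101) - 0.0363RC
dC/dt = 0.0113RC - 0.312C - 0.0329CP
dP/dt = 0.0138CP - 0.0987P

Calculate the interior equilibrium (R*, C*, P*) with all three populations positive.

From dP/dt = 0: 0.0138C* = 0.0987, so C* = 7.15.
From dR/dt = 0: 1.36(1 - R*/101) = 0.0363·7.15, giving R* = 101·(1 - 0.191) = 81.7.
From dC/dt = 0: 0.0113·81.7 - 0.312 = 0.0329P*, so P* = 0.611/0.0329 = 18.6.

R* ≈ 81.7, C* ≈ 7.15, P* ≈ 18.6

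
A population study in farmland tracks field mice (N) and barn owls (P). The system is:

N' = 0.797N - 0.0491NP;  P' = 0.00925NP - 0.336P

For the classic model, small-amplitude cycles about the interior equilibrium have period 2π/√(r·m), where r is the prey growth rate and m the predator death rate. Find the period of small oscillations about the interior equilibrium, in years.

T ≈ 12.1 years

Here r = 0.797 and m = 0.336, so r·m = 0.268.
ω = √0.268 = 0.517 per year, hence T = 2π/ω ≈ 12.1 years.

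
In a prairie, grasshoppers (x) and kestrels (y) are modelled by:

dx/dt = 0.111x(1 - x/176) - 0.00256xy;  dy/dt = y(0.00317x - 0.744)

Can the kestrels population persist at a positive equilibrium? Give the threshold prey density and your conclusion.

Threshold x = 235; K < 235, so no, the predator goes extinct.

The predator equation gives dy/dt > 0 only when x > 0.744/0.00317 = 235.
Without the predator, x → K = 176. Since 176 < 235, the predator cannot invade.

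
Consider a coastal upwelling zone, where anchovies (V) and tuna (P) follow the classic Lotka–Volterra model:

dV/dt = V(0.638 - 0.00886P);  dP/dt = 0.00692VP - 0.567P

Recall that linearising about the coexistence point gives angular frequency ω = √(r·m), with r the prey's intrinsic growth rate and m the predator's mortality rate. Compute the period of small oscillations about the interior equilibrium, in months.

T ≈ 10.4 months

Here r = 0.638 and m = 0.567, so r·m = 0.362.
ω = √0.362 = 0.601 per month, hence T = 2π/ω ≈ 10.4 months.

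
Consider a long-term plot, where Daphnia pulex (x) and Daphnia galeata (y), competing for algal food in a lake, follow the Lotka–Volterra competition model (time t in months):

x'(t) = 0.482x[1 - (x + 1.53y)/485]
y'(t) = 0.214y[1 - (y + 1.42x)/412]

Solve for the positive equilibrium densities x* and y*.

Setting both brackets to zero gives the nullclines x + 1.53y = 485 and 1.42x + y = 412.
Substituting y = 412 - 1.42x into the first: x(1 - 1.53·1.42) = 485 - 1.53·412.
So x* = -145/-1.17 = 124, and then y* = 412 - 1.42·124 = 236.

x* ≈ 124, y* ≈ 236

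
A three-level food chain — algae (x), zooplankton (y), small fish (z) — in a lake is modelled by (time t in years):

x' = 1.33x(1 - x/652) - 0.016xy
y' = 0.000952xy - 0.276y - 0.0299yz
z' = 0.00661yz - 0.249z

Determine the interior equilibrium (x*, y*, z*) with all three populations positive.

From dz/dt = 0: 0.00661y* = 0.249, so y* = 37.7.
From dx/dt = 0: 1.33(1 - x*/652) = 0.016·37.7, giving x* = 652·(1 - 0.453) = 357.
From dy/dt = 0: 0.000952·357 - 0.276 = 0.0299z*, so z* = 0.0634/0.0299 = 2.12.

x* ≈ 357, y* ≈ 37.7, z* ≈ 2.12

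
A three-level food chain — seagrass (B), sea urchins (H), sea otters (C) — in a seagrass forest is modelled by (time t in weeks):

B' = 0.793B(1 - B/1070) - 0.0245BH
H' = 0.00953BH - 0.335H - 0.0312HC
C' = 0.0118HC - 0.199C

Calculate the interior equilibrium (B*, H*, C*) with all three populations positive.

B* ≈ 512, H* ≈ 16.9, C* ≈ 146

From dC/dt = 0: 0.0118H* = 0.199, so H* = 16.9.
From dB/dt = 0: 0.793(1 - B*/1070) = 0.0245·16.9, giving B* = 1070·(1 - 0.521) = 512.
From dH/dt = 0: 0.00953·512 - 0.335 = 0.0312C*, so C* = 4.55/0.0312 = 146.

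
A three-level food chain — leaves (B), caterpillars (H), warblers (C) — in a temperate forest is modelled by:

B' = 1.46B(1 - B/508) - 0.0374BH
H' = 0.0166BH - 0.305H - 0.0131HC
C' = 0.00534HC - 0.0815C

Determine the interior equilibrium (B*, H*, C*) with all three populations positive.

B* ≈ 309, H* ≈ 15.3, C* ≈ 369

From dC/dt = 0: 0.00534H* = 0.0815, so H* = 15.3.
From dB/dt = 0: 1.46(1 - B*/508) = 0.0374·15.3, giving B* = 508·(1 - 0.391) = 309.
From dH/dt = 0: 0.0166·309 - 0.305 = 0.0131C*, so C* = 4.83/0.0131 = 369.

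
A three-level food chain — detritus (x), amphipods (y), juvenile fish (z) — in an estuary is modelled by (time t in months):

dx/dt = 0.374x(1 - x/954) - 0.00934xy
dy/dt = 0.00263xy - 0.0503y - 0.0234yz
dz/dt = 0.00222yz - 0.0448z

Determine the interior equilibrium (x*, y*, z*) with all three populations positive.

From dz/dt = 0: 0.00222y* = 0.0448, so y* = 20.2.
From dx/dt = 0: 0.374(1 - x*/954) = 0.00934·20.2, giving x* = 954·(1 - 0.504) = 473.
From dy/dt = 0: 0.00263·473 - 0.0503 = 0.0234z*, so z* = 1.19/0.0234 = 51.

x* ≈ 473, y* ≈ 20.2, z* ≈ 51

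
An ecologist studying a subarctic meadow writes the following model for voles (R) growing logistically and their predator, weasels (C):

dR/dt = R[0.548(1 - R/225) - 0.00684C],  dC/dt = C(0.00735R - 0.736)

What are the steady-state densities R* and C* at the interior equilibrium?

R* ≈ 100, C* ≈ 44.5

From dC/dt = 0 with C > 0: 0.00735R* = 0.736, so R* = 100.
Substitute into dR/dt = 0: 0.548(1 - 100/225) = 0.00684C*.
The bracket is 0.555, giving C* = 0.304/0.00684 = 44.5.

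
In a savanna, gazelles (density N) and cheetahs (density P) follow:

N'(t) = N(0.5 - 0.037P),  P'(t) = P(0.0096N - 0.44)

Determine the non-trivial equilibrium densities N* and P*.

Set dP/dt = 0 with P > 0: 0.0096N - 0.44 = 0, so N* = 0.44/0.0096 = 45.8.
Set dN/dt = 0 with N > 0: 0.5 - 0.037P = 0, so P* = 0.5/0.037 = 13.5.

N* ≈ 45.8, P* ≈ 13.5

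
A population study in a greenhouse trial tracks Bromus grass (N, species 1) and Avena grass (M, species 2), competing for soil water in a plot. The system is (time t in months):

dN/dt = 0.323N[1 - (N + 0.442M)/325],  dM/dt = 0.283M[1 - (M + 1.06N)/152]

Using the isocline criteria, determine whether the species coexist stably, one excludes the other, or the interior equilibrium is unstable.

species 1 excludes species 2

Compare the nullcline intercepts: K1/α12 = 325/0.442 = 735 > K2 = 152; K2/α21 = 152/1.06 = 143 < K1 = 325.
Since the inequalities point opposite ways, species 1 can invade but species 2 cannot.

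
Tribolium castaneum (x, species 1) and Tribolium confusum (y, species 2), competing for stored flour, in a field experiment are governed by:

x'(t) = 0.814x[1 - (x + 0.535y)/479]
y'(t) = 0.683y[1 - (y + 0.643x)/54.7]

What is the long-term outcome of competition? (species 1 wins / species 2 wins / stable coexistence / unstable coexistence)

Compare the nullcline intercepts: K1/α12 = 479/0.535 = 895 > K2 = 54.7; K2/α21 = 54.7/0.643 = 85.1 < K1 = 479.
Since the inequalities point opposite ways, species 1 can invade but species 2 cannot.

species 1 excludes species 2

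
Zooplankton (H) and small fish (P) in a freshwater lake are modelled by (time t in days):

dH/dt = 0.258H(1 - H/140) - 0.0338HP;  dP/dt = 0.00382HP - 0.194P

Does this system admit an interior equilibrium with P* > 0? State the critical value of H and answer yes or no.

The predator equation gives dP/dt > 0 only when H > 0.194/0.00382 = 50.8.
Without the predator, H → K = 140. Since 140 > 50.8, the predator can invade and persist.

Threshold H = 50.8; K > 50.8, so yes, the predator persists.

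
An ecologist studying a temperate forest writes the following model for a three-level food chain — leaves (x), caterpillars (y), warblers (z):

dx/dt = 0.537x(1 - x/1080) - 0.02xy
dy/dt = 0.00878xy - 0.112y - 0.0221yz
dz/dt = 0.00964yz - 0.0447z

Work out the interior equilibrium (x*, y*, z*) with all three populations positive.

x* ≈ 893, y* ≈ 4.64, z* ≈ 350

From dz/dt = 0: 0.00964y* = 0.0447, so y* = 4.64.
From dx/dt = 0: 0.537(1 - x*/1080) = 0.02·4.64, giving x* = 1080·(1 - 0.173) = 893.
From dy/dt = 0: 0.00878·893 - 0.112 = 0.0221z*, so z* = 7.73/0.0221 = 350.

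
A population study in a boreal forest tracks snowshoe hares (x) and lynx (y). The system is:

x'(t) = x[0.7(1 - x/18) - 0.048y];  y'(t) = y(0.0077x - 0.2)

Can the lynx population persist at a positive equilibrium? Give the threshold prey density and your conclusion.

The predator equation gives dy/dt > 0 only when x > 0.2/0.0077 = 26.
Without the predator, x → K = 18. Since 18 < 26, the predator cannot invade.

Threshold x = 26; K < 26, so no, the predator goes extinct.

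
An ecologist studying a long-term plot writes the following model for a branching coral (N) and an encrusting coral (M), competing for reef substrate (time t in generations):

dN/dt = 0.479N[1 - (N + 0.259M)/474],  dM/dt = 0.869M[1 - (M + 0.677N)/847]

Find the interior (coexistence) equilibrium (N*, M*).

Setting both brackets to zero gives the nullclines N + 0.259M = 474 and 0.677N + M = 847.
Substituting M = 847 - 0.677N into the first: N(1 - 0.259·0.677) = 474 - 0.259·847.
So N* = 255/0.825 = 309, and then M* = 847 - 0.677·309 = 638.

N* ≈ 309, M* ≈ 638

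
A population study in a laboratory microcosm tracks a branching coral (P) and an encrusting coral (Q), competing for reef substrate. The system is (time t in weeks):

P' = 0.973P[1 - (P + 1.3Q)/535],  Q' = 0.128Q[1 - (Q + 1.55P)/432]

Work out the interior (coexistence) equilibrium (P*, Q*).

Setting both brackets to zero gives the nullclines P + 1.3Q = 535 and 1.55P + Q = 432.
Substituting Q = 432 - 1.55P into the first: P(1 - 1.3·1.55) = 535 - 1.3·432.
So P* = -26.6/-1.02 = 26.2, and then Q* = 432 - 1.55·26.2 = 391.

P* ≈ 26.2, Q* ≈ 391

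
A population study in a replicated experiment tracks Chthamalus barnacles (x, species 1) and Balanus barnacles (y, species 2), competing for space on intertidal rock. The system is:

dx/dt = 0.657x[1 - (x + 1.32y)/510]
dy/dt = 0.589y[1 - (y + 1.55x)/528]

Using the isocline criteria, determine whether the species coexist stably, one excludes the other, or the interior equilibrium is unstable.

Compare the nullcline intercepts: K1/α12 = 510/1.32 = 386 < K2 = 528; K2/α21 = 528/1.55 = 341 < K1 = 510.
Since both are reversed, neither can invade when rare; the interior point is a saddle.

unstable coexistence (outcome depends on initial conditions)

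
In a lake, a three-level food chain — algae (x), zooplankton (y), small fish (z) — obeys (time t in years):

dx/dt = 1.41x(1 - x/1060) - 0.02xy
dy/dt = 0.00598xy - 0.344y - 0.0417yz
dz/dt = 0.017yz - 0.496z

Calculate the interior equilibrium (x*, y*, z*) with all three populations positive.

x* ≈ 621, y* ≈ 29.2, z* ≈ 80.9

From dz/dt = 0: 0.017y* = 0.496, so y* = 29.2.
From dx/dt = 0: 1.41(1 - x*/1060) = 0.02·29.2, giving x* = 1060·(1 - 0.414) = 621.
From dy/dt = 0: 0.00598·621 - 0.344 = 0.0417z*, so z* = 3.37/0.0417 = 80.9.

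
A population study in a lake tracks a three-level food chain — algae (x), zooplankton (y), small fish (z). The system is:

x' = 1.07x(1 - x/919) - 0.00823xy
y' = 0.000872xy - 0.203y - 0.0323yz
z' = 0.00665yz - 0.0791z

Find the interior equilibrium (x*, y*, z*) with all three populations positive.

x* ≈ 835, y* ≈ 11.9, z* ≈ 16.3

From dz/dt = 0: 0.00665y* = 0.0791, so y* = 11.9.
From dx/dt = 0: 1.07(1 - x*/919) = 0.00823·11.9, giving x* = 919·(1 - 0.0915) = 835.
From dy/dt = 0: 0.000872·835 - 0.203 = 0.0323z*, so z* = 0.525/0.0323 = 16.3.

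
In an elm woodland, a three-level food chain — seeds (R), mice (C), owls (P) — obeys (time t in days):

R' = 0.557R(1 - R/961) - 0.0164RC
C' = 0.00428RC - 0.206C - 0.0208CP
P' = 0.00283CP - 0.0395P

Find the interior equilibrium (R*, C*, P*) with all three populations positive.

R* ≈ 566, C* ≈ 14, P* ≈ 107

From dP/dt = 0: 0.00283C* = 0.0395, so C* = 14.
From dR/dt = 0: 0.557(1 - R*/961) = 0.0164·14, giving R* = 961·(1 - 0.411) = 566.
From dC/dt = 0: 0.00428·566 - 0.206 = 0.0208P*, so P* = 2.22/0.0208 = 107.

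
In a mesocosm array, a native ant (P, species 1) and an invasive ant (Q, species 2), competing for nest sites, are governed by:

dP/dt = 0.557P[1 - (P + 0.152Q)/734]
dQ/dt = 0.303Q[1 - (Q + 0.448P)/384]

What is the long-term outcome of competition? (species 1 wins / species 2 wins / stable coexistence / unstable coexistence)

Compare the nullcline intercepts: K1/α12 = 734/0.152 = 4830 > K2 = 384; K2/α21 = 384/0.448 = 857 > K1 = 734.
Since both inequalities hold, each species can invade when rare, so the interior equilibrium is stable.

stable coexistence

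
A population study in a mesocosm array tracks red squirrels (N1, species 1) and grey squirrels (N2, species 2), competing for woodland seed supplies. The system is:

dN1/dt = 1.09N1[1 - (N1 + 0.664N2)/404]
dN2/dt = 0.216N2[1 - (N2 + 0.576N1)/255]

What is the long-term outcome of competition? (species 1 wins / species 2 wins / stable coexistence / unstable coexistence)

stable coexistence

Compare the nullcline intercepts: K1/α12 = 404/0.664 = 608 > K2 = 255; K2/α21 = 255/0.576 = 443 > K1 = 404.
Since both inequalities hold, each species can invade when rare, so the interior equilibrium is stable.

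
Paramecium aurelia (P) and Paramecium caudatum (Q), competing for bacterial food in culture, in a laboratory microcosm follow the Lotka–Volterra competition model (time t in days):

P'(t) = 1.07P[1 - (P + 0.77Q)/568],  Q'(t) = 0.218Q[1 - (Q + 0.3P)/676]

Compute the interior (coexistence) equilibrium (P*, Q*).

Setting both brackets to zero gives the nullclines P + 0.77Q = 568 and 0.3P + Q = 676.
Substituting Q = 676 - 0.3P into the first: P(1 - 0.77·0.3) = 568 - 0.77·676.
So P* = 47.5/0.769 = 61.7, and then Q* = 676 - 0.3·61.7 = 657.

P* ≈ 61.7, Q* ≈ 657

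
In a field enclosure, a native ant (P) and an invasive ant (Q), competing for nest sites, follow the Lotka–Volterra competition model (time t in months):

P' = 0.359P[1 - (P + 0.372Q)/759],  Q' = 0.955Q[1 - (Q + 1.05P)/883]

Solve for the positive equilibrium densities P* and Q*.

P* ≈ 706, Q* ≈ 141

Setting both brackets to zero gives the nullclines P + 0.372Q = 759 and 1.05P + Q = 883.
Substituting Q = 883 - 1.05P into the first: P(1 - 0.372·1.05) = 759 - 0.372·883.
So P* = 431/0.609 = 706, and then Q* = 883 - 1.05·706 = 141.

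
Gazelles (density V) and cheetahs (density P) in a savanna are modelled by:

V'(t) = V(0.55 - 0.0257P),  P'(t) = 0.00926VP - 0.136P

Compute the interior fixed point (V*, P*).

Set dP/dt = 0 with P > 0: 0.00926V - 0.136 = 0, so V* = 0.136/0.00926 = 14.7.
Set dV/dt = 0 with V > 0: 0.55 - 0.0257P = 0, so P* = 0.55/0.0257 = 21.4.

V* ≈ 14.7, P* ≈ 21.4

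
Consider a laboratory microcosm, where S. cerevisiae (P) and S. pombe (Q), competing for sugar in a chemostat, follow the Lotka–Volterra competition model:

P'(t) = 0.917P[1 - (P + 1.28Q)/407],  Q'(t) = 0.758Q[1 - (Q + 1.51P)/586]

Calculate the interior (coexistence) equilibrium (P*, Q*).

P* ≈ 368, Q* ≈ 30.6

Setting both brackets to zero gives the nullclines P + 1.28Q = 407 and 1.51P + Q = 586.
Substituting Q = 586 - 1.51P into the first: P(1 - 1.28·1.51) = 407 - 1.28·586.
So P* = -343/-0.933 = 368, and then Q* = 586 - 1.51·368 = 30.6.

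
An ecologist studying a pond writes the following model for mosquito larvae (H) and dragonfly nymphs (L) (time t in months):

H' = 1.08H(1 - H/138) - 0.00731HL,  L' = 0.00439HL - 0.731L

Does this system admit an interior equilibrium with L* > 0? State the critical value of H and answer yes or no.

The predator equation gives dL/dt > 0 only when H > 0.731/0.00439 = 167.
Without the predator, H → K = 138. Since 138 < 167, the predator cannot invade.

Threshold H = 167; K < 167, so no, the predator goes extinct.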